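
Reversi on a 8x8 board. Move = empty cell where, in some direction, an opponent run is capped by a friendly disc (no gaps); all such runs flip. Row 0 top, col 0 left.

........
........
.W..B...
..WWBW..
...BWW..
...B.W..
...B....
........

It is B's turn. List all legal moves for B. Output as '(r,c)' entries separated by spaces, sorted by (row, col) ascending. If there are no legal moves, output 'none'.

Answer: (1,0) (2,3) (2,6) (3,1) (3,6) (4,2) (4,6) (5,4) (5,6)

Derivation:
(1,0): flips 2 -> legal
(1,1): no bracket -> illegal
(1,2): no bracket -> illegal
(2,0): no bracket -> illegal
(2,2): no bracket -> illegal
(2,3): flips 1 -> legal
(2,5): no bracket -> illegal
(2,6): flips 2 -> legal
(3,0): no bracket -> illegal
(3,1): flips 2 -> legal
(3,6): flips 1 -> legal
(4,1): no bracket -> illegal
(4,2): flips 1 -> legal
(4,6): flips 3 -> legal
(5,4): flips 1 -> legal
(5,6): flips 1 -> legal
(6,4): no bracket -> illegal
(6,5): no bracket -> illegal
(6,6): no bracket -> illegal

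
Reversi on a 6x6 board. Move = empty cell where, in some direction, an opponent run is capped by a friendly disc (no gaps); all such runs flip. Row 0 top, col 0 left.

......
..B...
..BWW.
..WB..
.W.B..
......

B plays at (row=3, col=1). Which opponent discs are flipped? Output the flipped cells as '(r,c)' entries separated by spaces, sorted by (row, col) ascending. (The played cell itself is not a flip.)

Answer: (3,2)

Derivation:
Dir NW: first cell '.' (not opp) -> no flip
Dir N: first cell '.' (not opp) -> no flip
Dir NE: first cell 'B' (not opp) -> no flip
Dir W: first cell '.' (not opp) -> no flip
Dir E: opp run (3,2) capped by B -> flip
Dir SW: first cell '.' (not opp) -> no flip
Dir S: opp run (4,1), next='.' -> no flip
Dir SE: first cell '.' (not opp) -> no flip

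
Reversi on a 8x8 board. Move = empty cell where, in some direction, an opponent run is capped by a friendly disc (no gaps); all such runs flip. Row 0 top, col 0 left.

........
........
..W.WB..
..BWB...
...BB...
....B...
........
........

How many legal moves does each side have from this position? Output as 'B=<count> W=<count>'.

Answer: B=4 W=7

Derivation:
-- B to move --
(1,1): flips 2 -> legal
(1,2): flips 1 -> legal
(1,3): no bracket -> illegal
(1,4): flips 1 -> legal
(1,5): no bracket -> illegal
(2,1): no bracket -> illegal
(2,3): flips 2 -> legal
(3,1): no bracket -> illegal
(3,5): no bracket -> illegal
(4,2): no bracket -> illegal
B mobility = 4
-- W to move --
(1,4): no bracket -> illegal
(1,5): no bracket -> illegal
(1,6): no bracket -> illegal
(2,1): no bracket -> illegal
(2,3): no bracket -> illegal
(2,6): flips 1 -> legal
(3,1): flips 1 -> legal
(3,5): flips 1 -> legal
(3,6): no bracket -> illegal
(4,1): no bracket -> illegal
(4,2): flips 1 -> legal
(4,5): no bracket -> illegal
(5,2): no bracket -> illegal
(5,3): flips 1 -> legal
(5,5): flips 1 -> legal
(6,3): no bracket -> illegal
(6,4): flips 3 -> legal
(6,5): no bracket -> illegal
W mobility = 7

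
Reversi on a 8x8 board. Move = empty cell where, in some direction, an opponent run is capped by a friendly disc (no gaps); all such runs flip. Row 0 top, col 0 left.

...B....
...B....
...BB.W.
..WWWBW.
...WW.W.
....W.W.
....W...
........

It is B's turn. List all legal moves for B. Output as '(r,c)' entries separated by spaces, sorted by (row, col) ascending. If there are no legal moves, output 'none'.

(1,5): no bracket -> illegal
(1,6): no bracket -> illegal
(1,7): flips 1 -> legal
(2,1): no bracket -> illegal
(2,2): no bracket -> illegal
(2,5): no bracket -> illegal
(2,7): no bracket -> illegal
(3,1): flips 3 -> legal
(3,7): flips 1 -> legal
(4,1): flips 1 -> legal
(4,2): flips 1 -> legal
(4,5): flips 1 -> legal
(4,7): no bracket -> illegal
(5,2): no bracket -> illegal
(5,3): flips 3 -> legal
(5,5): no bracket -> illegal
(5,7): flips 1 -> legal
(6,3): no bracket -> illegal
(6,5): no bracket -> illegal
(6,6): no bracket -> illegal
(6,7): no bracket -> illegal
(7,3): no bracket -> illegal
(7,4): flips 4 -> legal
(7,5): no bracket -> illegal

Answer: (1,7) (3,1) (3,7) (4,1) (4,2) (4,5) (5,3) (5,7) (7,4)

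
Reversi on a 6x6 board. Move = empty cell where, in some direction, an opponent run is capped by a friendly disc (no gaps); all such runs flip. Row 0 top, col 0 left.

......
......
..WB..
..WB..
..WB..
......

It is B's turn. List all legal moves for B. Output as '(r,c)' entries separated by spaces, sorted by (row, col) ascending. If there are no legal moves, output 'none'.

Answer: (1,1) (2,1) (3,1) (4,1) (5,1)

Derivation:
(1,1): flips 1 -> legal
(1,2): no bracket -> illegal
(1,3): no bracket -> illegal
(2,1): flips 2 -> legal
(3,1): flips 1 -> legal
(4,1): flips 2 -> legal
(5,1): flips 1 -> legal
(5,2): no bracket -> illegal
(5,3): no bracket -> illegal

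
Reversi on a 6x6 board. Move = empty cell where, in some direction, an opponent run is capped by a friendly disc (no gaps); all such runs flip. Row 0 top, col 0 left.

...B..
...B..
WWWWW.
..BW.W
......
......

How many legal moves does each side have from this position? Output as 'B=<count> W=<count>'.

Answer: B=6 W=6

Derivation:
-- B to move --
(1,0): flips 1 -> legal
(1,1): no bracket -> illegal
(1,2): flips 1 -> legal
(1,4): flips 1 -> legal
(1,5): no bracket -> illegal
(2,5): no bracket -> illegal
(3,0): no bracket -> illegal
(3,1): flips 1 -> legal
(3,4): flips 1 -> legal
(4,2): no bracket -> illegal
(4,3): flips 2 -> legal
(4,4): no bracket -> illegal
(4,5): no bracket -> illegal
B mobility = 6
-- W to move --
(0,2): flips 1 -> legal
(0,4): flips 1 -> legal
(1,2): no bracket -> illegal
(1,4): no bracket -> illegal
(3,1): flips 1 -> legal
(4,1): flips 1 -> legal
(4,2): flips 1 -> legal
(4,3): flips 1 -> legal
W mobility = 6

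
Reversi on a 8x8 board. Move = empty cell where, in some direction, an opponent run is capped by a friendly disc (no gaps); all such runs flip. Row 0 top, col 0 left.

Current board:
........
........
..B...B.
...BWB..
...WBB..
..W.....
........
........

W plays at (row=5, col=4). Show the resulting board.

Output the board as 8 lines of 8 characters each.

Place W at (5,4); scan 8 dirs for brackets.
Dir NW: first cell 'W' (not opp) -> no flip
Dir N: opp run (4,4) capped by W -> flip
Dir NE: opp run (4,5), next='.' -> no flip
Dir W: first cell '.' (not opp) -> no flip
Dir E: first cell '.' (not opp) -> no flip
Dir SW: first cell '.' (not opp) -> no flip
Dir S: first cell '.' (not opp) -> no flip
Dir SE: first cell '.' (not opp) -> no flip
All flips: (4,4)

Answer: ........
........
..B...B.
...BWB..
...WWB..
..W.W...
........
........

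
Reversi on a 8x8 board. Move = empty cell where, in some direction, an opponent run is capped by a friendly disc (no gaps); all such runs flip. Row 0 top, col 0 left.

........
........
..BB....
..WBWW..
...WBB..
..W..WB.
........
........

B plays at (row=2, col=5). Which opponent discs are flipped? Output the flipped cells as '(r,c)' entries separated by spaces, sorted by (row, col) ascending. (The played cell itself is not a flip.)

Answer: (3,5)

Derivation:
Dir NW: first cell '.' (not opp) -> no flip
Dir N: first cell '.' (not opp) -> no flip
Dir NE: first cell '.' (not opp) -> no flip
Dir W: first cell '.' (not opp) -> no flip
Dir E: first cell '.' (not opp) -> no flip
Dir SW: opp run (3,4) (4,3) (5,2), next='.' -> no flip
Dir S: opp run (3,5) capped by B -> flip
Dir SE: first cell '.' (not opp) -> no flip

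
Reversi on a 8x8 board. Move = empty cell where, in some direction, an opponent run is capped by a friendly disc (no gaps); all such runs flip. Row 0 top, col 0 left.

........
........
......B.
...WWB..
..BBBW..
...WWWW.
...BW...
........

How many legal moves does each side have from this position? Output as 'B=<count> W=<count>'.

Answer: B=12 W=11

Derivation:
-- B to move --
(2,2): flips 1 -> legal
(2,3): flips 1 -> legal
(2,4): flips 2 -> legal
(2,5): flips 1 -> legal
(3,2): flips 2 -> legal
(3,6): flips 2 -> legal
(4,6): flips 1 -> legal
(4,7): no bracket -> illegal
(5,2): no bracket -> illegal
(5,7): no bracket -> illegal
(6,2): flips 1 -> legal
(6,5): flips 4 -> legal
(6,6): flips 1 -> legal
(6,7): no bracket -> illegal
(7,3): no bracket -> illegal
(7,4): flips 2 -> legal
(7,5): flips 2 -> legal
B mobility = 12
-- W to move --
(1,5): no bracket -> illegal
(1,6): no bracket -> illegal
(1,7): flips 3 -> legal
(2,4): no bracket -> illegal
(2,5): flips 1 -> legal
(2,7): no bracket -> illegal
(3,1): flips 1 -> legal
(3,2): flips 1 -> legal
(3,6): flips 1 -> legal
(3,7): no bracket -> illegal
(4,1): flips 3 -> legal
(4,6): no bracket -> illegal
(5,1): flips 1 -> legal
(5,2): flips 1 -> legal
(6,2): flips 1 -> legal
(7,2): flips 1 -> legal
(7,3): flips 1 -> legal
(7,4): no bracket -> illegal
W mobility = 11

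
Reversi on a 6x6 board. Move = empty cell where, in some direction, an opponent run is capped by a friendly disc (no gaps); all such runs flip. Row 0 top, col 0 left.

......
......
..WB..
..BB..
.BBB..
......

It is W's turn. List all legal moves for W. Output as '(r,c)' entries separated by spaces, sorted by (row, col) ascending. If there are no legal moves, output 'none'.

(1,2): no bracket -> illegal
(1,3): no bracket -> illegal
(1,4): no bracket -> illegal
(2,1): no bracket -> illegal
(2,4): flips 1 -> legal
(3,0): no bracket -> illegal
(3,1): no bracket -> illegal
(3,4): no bracket -> illegal
(4,0): no bracket -> illegal
(4,4): flips 1 -> legal
(5,0): no bracket -> illegal
(5,1): no bracket -> illegal
(5,2): flips 2 -> legal
(5,3): no bracket -> illegal
(5,4): no bracket -> illegal

Answer: (2,4) (4,4) (5,2)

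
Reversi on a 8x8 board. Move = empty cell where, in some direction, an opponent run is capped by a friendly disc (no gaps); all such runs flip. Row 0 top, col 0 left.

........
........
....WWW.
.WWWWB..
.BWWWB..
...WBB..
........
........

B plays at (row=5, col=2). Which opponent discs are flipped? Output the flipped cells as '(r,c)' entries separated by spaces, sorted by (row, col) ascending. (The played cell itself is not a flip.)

Dir NW: first cell 'B' (not opp) -> no flip
Dir N: opp run (4,2) (3,2), next='.' -> no flip
Dir NE: opp run (4,3) (3,4) (2,5), next='.' -> no flip
Dir W: first cell '.' (not opp) -> no flip
Dir E: opp run (5,3) capped by B -> flip
Dir SW: first cell '.' (not opp) -> no flip
Dir S: first cell '.' (not opp) -> no flip
Dir SE: first cell '.' (not opp) -> no flip

Answer: (5,3)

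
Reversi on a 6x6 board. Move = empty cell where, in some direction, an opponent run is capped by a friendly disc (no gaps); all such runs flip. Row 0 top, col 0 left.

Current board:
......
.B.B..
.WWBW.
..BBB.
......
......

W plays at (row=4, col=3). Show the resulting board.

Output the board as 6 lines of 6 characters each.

Place W at (4,3); scan 8 dirs for brackets.
Dir NW: opp run (3,2) capped by W -> flip
Dir N: opp run (3,3) (2,3) (1,3), next='.' -> no flip
Dir NE: opp run (3,4), next='.' -> no flip
Dir W: first cell '.' (not opp) -> no flip
Dir E: first cell '.' (not opp) -> no flip
Dir SW: first cell '.' (not opp) -> no flip
Dir S: first cell '.' (not opp) -> no flip
Dir SE: first cell '.' (not opp) -> no flip
All flips: (3,2)

Answer: ......
.B.B..
.WWBW.
..WBB.
...W..
......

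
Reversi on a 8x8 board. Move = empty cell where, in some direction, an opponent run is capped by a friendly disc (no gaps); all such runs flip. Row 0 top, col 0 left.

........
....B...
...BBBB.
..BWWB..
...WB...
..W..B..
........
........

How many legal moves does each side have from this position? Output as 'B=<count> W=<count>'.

Answer: B=6 W=11

Derivation:
-- B to move --
(2,2): flips 1 -> legal
(4,1): no bracket -> illegal
(4,2): flips 2 -> legal
(4,5): flips 1 -> legal
(5,1): no bracket -> illegal
(5,3): flips 2 -> legal
(5,4): flips 1 -> legal
(6,1): flips 3 -> legal
(6,2): no bracket -> illegal
(6,3): no bracket -> illegal
B mobility = 6
-- W to move --
(0,3): no bracket -> illegal
(0,4): flips 2 -> legal
(0,5): no bracket -> illegal
(1,2): flips 1 -> legal
(1,3): flips 1 -> legal
(1,5): flips 1 -> legal
(1,6): flips 1 -> legal
(1,7): no bracket -> illegal
(2,1): flips 1 -> legal
(2,2): no bracket -> illegal
(2,7): no bracket -> illegal
(3,1): flips 1 -> legal
(3,6): flips 1 -> legal
(3,7): no bracket -> illegal
(4,1): no bracket -> illegal
(4,2): no bracket -> illegal
(4,5): flips 1 -> legal
(4,6): no bracket -> illegal
(5,3): no bracket -> illegal
(5,4): flips 1 -> legal
(5,6): no bracket -> illegal
(6,4): no bracket -> illegal
(6,5): no bracket -> illegal
(6,6): flips 2 -> legal
W mobility = 11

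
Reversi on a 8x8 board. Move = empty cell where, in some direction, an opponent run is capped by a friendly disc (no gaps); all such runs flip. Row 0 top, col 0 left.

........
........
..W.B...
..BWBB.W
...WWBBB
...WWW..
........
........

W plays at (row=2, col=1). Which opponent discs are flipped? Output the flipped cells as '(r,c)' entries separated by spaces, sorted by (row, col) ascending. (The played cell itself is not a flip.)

Answer: (3,2)

Derivation:
Dir NW: first cell '.' (not opp) -> no flip
Dir N: first cell '.' (not opp) -> no flip
Dir NE: first cell '.' (not opp) -> no flip
Dir W: first cell '.' (not opp) -> no flip
Dir E: first cell 'W' (not opp) -> no flip
Dir SW: first cell '.' (not opp) -> no flip
Dir S: first cell '.' (not opp) -> no flip
Dir SE: opp run (3,2) capped by W -> flip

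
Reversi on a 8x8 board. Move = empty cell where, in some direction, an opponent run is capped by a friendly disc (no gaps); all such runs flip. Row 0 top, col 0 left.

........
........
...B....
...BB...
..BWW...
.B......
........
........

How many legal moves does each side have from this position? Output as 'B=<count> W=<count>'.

-- B to move --
(3,2): no bracket -> illegal
(3,5): no bracket -> illegal
(4,5): flips 2 -> legal
(5,2): flips 1 -> legal
(5,3): flips 1 -> legal
(5,4): flips 1 -> legal
(5,5): flips 1 -> legal
B mobility = 5
-- W to move --
(1,2): no bracket -> illegal
(1,3): flips 2 -> legal
(1,4): no bracket -> illegal
(2,2): flips 1 -> legal
(2,4): flips 1 -> legal
(2,5): flips 1 -> legal
(3,1): no bracket -> illegal
(3,2): no bracket -> illegal
(3,5): no bracket -> illegal
(4,0): no bracket -> illegal
(4,1): flips 1 -> legal
(4,5): no bracket -> illegal
(5,0): no bracket -> illegal
(5,2): no bracket -> illegal
(5,3): no bracket -> illegal
(6,0): no bracket -> illegal
(6,1): no bracket -> illegal
(6,2): no bracket -> illegal
W mobility = 5

Answer: B=5 W=5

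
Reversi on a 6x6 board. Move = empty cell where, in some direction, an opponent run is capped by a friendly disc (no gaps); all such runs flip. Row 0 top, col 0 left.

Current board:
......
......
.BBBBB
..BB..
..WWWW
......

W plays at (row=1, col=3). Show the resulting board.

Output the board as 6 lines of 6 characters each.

Answer: ......
...W..
.BBWBB
..BW..
..WWWW
......

Derivation:
Place W at (1,3); scan 8 dirs for brackets.
Dir NW: first cell '.' (not opp) -> no flip
Dir N: first cell '.' (not opp) -> no flip
Dir NE: first cell '.' (not opp) -> no flip
Dir W: first cell '.' (not opp) -> no flip
Dir E: first cell '.' (not opp) -> no flip
Dir SW: opp run (2,2), next='.' -> no flip
Dir S: opp run (2,3) (3,3) capped by W -> flip
Dir SE: opp run (2,4), next='.' -> no flip
All flips: (2,3) (3,3)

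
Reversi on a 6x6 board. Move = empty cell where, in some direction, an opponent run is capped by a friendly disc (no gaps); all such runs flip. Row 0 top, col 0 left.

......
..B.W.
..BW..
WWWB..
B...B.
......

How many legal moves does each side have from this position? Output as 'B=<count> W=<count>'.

-- B to move --
(0,3): no bracket -> illegal
(0,4): no bracket -> illegal
(0,5): no bracket -> illegal
(1,3): flips 1 -> legal
(1,5): no bracket -> illegal
(2,0): flips 1 -> legal
(2,1): no bracket -> illegal
(2,4): flips 1 -> legal
(2,5): no bracket -> illegal
(3,4): flips 1 -> legal
(4,1): no bracket -> illegal
(4,2): flips 1 -> legal
(4,3): no bracket -> illegal
B mobility = 5
-- W to move --
(0,1): flips 1 -> legal
(0,2): flips 2 -> legal
(0,3): no bracket -> illegal
(1,1): no bracket -> illegal
(1,3): flips 1 -> legal
(2,1): flips 1 -> legal
(2,4): no bracket -> illegal
(3,4): flips 1 -> legal
(3,5): no bracket -> illegal
(4,1): no bracket -> illegal
(4,2): no bracket -> illegal
(4,3): flips 1 -> legal
(4,5): no bracket -> illegal
(5,0): flips 1 -> legal
(5,1): no bracket -> illegal
(5,3): no bracket -> illegal
(5,4): no bracket -> illegal
(5,5): no bracket -> illegal
W mobility = 7

Answer: B=5 W=7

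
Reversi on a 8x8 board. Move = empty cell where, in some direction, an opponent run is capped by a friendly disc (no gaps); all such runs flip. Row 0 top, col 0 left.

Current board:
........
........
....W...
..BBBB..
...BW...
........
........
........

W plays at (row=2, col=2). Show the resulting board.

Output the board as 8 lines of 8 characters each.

Answer: ........
........
..W.W...
..BWBB..
...BW...
........
........
........

Derivation:
Place W at (2,2); scan 8 dirs for brackets.
Dir NW: first cell '.' (not opp) -> no flip
Dir N: first cell '.' (not opp) -> no flip
Dir NE: first cell '.' (not opp) -> no flip
Dir W: first cell '.' (not opp) -> no flip
Dir E: first cell '.' (not opp) -> no flip
Dir SW: first cell '.' (not opp) -> no flip
Dir S: opp run (3,2), next='.' -> no flip
Dir SE: opp run (3,3) capped by W -> flip
All flips: (3,3)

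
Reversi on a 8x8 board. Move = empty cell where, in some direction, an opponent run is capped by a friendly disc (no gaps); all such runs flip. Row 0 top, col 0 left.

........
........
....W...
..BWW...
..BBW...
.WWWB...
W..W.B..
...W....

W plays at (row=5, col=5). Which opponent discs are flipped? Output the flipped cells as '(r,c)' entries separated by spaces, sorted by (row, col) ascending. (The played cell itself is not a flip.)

Dir NW: first cell 'W' (not opp) -> no flip
Dir N: first cell '.' (not opp) -> no flip
Dir NE: first cell '.' (not opp) -> no flip
Dir W: opp run (5,4) capped by W -> flip
Dir E: first cell '.' (not opp) -> no flip
Dir SW: first cell '.' (not opp) -> no flip
Dir S: opp run (6,5), next='.' -> no flip
Dir SE: first cell '.' (not opp) -> no flip

Answer: (5,4)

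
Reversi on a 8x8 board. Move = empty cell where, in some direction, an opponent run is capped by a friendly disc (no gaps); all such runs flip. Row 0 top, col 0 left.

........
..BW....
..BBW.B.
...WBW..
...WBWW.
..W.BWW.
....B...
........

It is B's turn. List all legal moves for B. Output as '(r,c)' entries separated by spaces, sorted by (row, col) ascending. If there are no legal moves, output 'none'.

(0,2): no bracket -> illegal
(0,3): flips 1 -> legal
(0,4): flips 1 -> legal
(1,4): flips 2 -> legal
(1,5): no bracket -> illegal
(2,5): flips 1 -> legal
(3,2): flips 2 -> legal
(3,6): flips 2 -> legal
(3,7): flips 2 -> legal
(4,1): no bracket -> illegal
(4,2): flips 1 -> legal
(4,7): flips 2 -> legal
(5,1): no bracket -> illegal
(5,3): flips 2 -> legal
(5,7): flips 2 -> legal
(6,1): flips 2 -> legal
(6,2): no bracket -> illegal
(6,3): no bracket -> illegal
(6,5): no bracket -> illegal
(6,6): flips 1 -> legal
(6,7): flips 2 -> legal

Answer: (0,3) (0,4) (1,4) (2,5) (3,2) (3,6) (3,7) (4,2) (4,7) (5,3) (5,7) (6,1) (6,6) (6,7)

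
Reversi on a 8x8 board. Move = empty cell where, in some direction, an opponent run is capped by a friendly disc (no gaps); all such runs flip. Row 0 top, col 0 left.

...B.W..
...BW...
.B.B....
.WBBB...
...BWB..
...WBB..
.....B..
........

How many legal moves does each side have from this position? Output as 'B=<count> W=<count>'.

Answer: B=6 W=11

Derivation:
-- B to move --
(0,4): no bracket -> illegal
(0,6): no bracket -> illegal
(1,5): flips 1 -> legal
(1,6): no bracket -> illegal
(2,0): no bracket -> illegal
(2,2): no bracket -> illegal
(2,4): no bracket -> illegal
(2,5): flips 1 -> legal
(3,0): flips 1 -> legal
(3,5): no bracket -> illegal
(4,0): no bracket -> illegal
(4,1): flips 1 -> legal
(4,2): no bracket -> illegal
(5,2): flips 1 -> legal
(6,2): no bracket -> illegal
(6,3): flips 1 -> legal
(6,4): no bracket -> illegal
B mobility = 6
-- W to move --
(0,2): no bracket -> illegal
(0,4): no bracket -> illegal
(1,0): no bracket -> illegal
(1,1): flips 1 -> legal
(1,2): flips 1 -> legal
(2,0): no bracket -> illegal
(2,2): flips 1 -> legal
(2,4): flips 1 -> legal
(2,5): no bracket -> illegal
(3,0): no bracket -> illegal
(3,5): flips 3 -> legal
(3,6): no bracket -> illegal
(4,1): flips 2 -> legal
(4,2): flips 1 -> legal
(4,6): flips 1 -> legal
(5,2): no bracket -> illegal
(5,6): flips 2 -> legal
(6,3): no bracket -> illegal
(6,4): flips 1 -> legal
(6,6): flips 1 -> legal
(7,4): no bracket -> illegal
(7,5): no bracket -> illegal
(7,6): no bracket -> illegal
W mobility = 11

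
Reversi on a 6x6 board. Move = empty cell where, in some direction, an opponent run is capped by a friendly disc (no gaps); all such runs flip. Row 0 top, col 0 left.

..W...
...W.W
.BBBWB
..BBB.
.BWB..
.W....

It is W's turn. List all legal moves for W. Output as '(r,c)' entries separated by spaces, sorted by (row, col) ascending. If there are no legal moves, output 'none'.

Answer: (1,2) (2,0) (3,1) (3,5) (4,0) (4,4) (5,3)

Derivation:
(1,0): no bracket -> illegal
(1,1): no bracket -> illegal
(1,2): flips 2 -> legal
(1,4): no bracket -> illegal
(2,0): flips 3 -> legal
(3,0): no bracket -> illegal
(3,1): flips 2 -> legal
(3,5): flips 1 -> legal
(4,0): flips 1 -> legal
(4,4): flips 2 -> legal
(4,5): no bracket -> illegal
(5,0): no bracket -> illegal
(5,2): no bracket -> illegal
(5,3): flips 3 -> legal
(5,4): no bracket -> illegal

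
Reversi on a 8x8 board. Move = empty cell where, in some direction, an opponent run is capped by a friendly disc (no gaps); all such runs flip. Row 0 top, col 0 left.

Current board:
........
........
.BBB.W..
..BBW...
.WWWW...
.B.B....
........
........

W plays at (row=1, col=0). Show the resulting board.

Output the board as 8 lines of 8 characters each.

Place W at (1,0); scan 8 dirs for brackets.
Dir NW: edge -> no flip
Dir N: first cell '.' (not opp) -> no flip
Dir NE: first cell '.' (not opp) -> no flip
Dir W: edge -> no flip
Dir E: first cell '.' (not opp) -> no flip
Dir SW: edge -> no flip
Dir S: first cell '.' (not opp) -> no flip
Dir SE: opp run (2,1) (3,2) capped by W -> flip
All flips: (2,1) (3,2)

Answer: ........
W.......
.WBB.W..
..WBW...
.WWWW...
.B.B....
........
........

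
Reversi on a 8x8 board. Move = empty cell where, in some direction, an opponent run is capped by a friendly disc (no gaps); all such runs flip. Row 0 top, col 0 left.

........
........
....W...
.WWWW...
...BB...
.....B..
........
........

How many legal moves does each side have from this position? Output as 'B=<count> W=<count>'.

-- B to move --
(1,3): no bracket -> illegal
(1,4): flips 2 -> legal
(1,5): no bracket -> illegal
(2,0): no bracket -> illegal
(2,1): flips 1 -> legal
(2,2): flips 1 -> legal
(2,3): flips 1 -> legal
(2,5): flips 1 -> legal
(3,0): no bracket -> illegal
(3,5): no bracket -> illegal
(4,0): no bracket -> illegal
(4,1): no bracket -> illegal
(4,2): no bracket -> illegal
(4,5): no bracket -> illegal
B mobility = 5
-- W to move --
(3,5): no bracket -> illegal
(4,2): no bracket -> illegal
(4,5): no bracket -> illegal
(4,6): no bracket -> illegal
(5,2): flips 1 -> legal
(5,3): flips 1 -> legal
(5,4): flips 2 -> legal
(5,6): no bracket -> illegal
(6,4): no bracket -> illegal
(6,5): no bracket -> illegal
(6,6): flips 2 -> legal
W mobility = 4

Answer: B=5 W=4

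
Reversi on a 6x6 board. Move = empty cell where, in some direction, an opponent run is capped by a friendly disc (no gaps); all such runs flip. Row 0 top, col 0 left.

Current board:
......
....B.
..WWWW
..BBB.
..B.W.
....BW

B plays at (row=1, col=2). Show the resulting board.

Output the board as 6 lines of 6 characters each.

Answer: ......
..B.B.
..BBWW
..BBB.
..B.W.
....BW

Derivation:
Place B at (1,2); scan 8 dirs for brackets.
Dir NW: first cell '.' (not opp) -> no flip
Dir N: first cell '.' (not opp) -> no flip
Dir NE: first cell '.' (not opp) -> no flip
Dir W: first cell '.' (not opp) -> no flip
Dir E: first cell '.' (not opp) -> no flip
Dir SW: first cell '.' (not opp) -> no flip
Dir S: opp run (2,2) capped by B -> flip
Dir SE: opp run (2,3) capped by B -> flip
All flips: (2,2) (2,3)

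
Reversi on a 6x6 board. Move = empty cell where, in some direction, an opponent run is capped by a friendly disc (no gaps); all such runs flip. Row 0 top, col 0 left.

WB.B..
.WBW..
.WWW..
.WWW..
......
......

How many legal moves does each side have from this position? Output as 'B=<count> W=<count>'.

Answer: B=7 W=1

Derivation:
-- B to move --
(0,2): no bracket -> illegal
(0,4): no bracket -> illegal
(1,0): flips 1 -> legal
(1,4): flips 1 -> legal
(2,0): no bracket -> illegal
(2,4): no bracket -> illegal
(3,0): flips 1 -> legal
(3,4): flips 1 -> legal
(4,0): no bracket -> illegal
(4,1): flips 3 -> legal
(4,2): flips 2 -> legal
(4,3): flips 3 -> legal
(4,4): no bracket -> illegal
B mobility = 7
-- W to move --
(0,2): flips 2 -> legal
(0,4): no bracket -> illegal
(1,0): no bracket -> illegal
(1,4): no bracket -> illegal
W mobility = 1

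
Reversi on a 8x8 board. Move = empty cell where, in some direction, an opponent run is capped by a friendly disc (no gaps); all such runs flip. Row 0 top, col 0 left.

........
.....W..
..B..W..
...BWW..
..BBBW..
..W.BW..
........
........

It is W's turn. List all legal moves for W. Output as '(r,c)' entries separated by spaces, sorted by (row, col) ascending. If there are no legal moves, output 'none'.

Answer: (1,1) (3,2) (4,1) (5,3) (6,3) (6,4)

Derivation:
(1,1): flips 3 -> legal
(1,2): no bracket -> illegal
(1,3): no bracket -> illegal
(2,1): no bracket -> illegal
(2,3): no bracket -> illegal
(2,4): no bracket -> illegal
(3,1): no bracket -> illegal
(3,2): flips 2 -> legal
(4,1): flips 3 -> legal
(5,1): no bracket -> illegal
(5,3): flips 2 -> legal
(6,3): flips 1 -> legal
(6,4): flips 2 -> legal
(6,5): no bracket -> illegal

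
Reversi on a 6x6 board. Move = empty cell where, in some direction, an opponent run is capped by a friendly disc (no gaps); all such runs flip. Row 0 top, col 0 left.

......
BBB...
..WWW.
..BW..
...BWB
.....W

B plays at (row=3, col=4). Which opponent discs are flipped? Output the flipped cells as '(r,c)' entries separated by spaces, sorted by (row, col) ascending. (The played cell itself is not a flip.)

Dir NW: opp run (2,3) capped by B -> flip
Dir N: opp run (2,4), next='.' -> no flip
Dir NE: first cell '.' (not opp) -> no flip
Dir W: opp run (3,3) capped by B -> flip
Dir E: first cell '.' (not opp) -> no flip
Dir SW: first cell 'B' (not opp) -> no flip
Dir S: opp run (4,4), next='.' -> no flip
Dir SE: first cell 'B' (not opp) -> no flip

Answer: (2,3) (3,3)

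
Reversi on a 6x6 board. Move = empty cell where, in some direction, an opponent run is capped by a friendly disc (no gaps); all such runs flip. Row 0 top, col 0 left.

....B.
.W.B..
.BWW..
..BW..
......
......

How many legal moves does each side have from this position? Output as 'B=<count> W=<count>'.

Answer: B=7 W=5

Derivation:
-- B to move --
(0,0): no bracket -> illegal
(0,1): flips 1 -> legal
(0,2): no bracket -> illegal
(1,0): no bracket -> illegal
(1,2): flips 1 -> legal
(1,4): flips 1 -> legal
(2,0): no bracket -> illegal
(2,4): flips 2 -> legal
(3,1): flips 1 -> legal
(3,4): flips 1 -> legal
(4,2): no bracket -> illegal
(4,3): flips 2 -> legal
(4,4): no bracket -> illegal
B mobility = 7
-- W to move --
(0,2): no bracket -> illegal
(0,3): flips 1 -> legal
(0,5): no bracket -> illegal
(1,0): no bracket -> illegal
(1,2): no bracket -> illegal
(1,4): no bracket -> illegal
(1,5): no bracket -> illegal
(2,0): flips 1 -> legal
(2,4): no bracket -> illegal
(3,0): no bracket -> illegal
(3,1): flips 2 -> legal
(4,1): flips 1 -> legal
(4,2): flips 1 -> legal
(4,3): no bracket -> illegal
W mobility = 5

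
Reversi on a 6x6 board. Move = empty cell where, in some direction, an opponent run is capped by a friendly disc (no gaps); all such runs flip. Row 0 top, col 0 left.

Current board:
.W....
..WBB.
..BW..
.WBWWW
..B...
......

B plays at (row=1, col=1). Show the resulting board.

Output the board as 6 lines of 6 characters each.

Place B at (1,1); scan 8 dirs for brackets.
Dir NW: first cell '.' (not opp) -> no flip
Dir N: opp run (0,1), next=edge -> no flip
Dir NE: first cell '.' (not opp) -> no flip
Dir W: first cell '.' (not opp) -> no flip
Dir E: opp run (1,2) capped by B -> flip
Dir SW: first cell '.' (not opp) -> no flip
Dir S: first cell '.' (not opp) -> no flip
Dir SE: first cell 'B' (not opp) -> no flip
All flips: (1,2)

Answer: .W....
.BBBB.
..BW..
.WBWWW
..B...
......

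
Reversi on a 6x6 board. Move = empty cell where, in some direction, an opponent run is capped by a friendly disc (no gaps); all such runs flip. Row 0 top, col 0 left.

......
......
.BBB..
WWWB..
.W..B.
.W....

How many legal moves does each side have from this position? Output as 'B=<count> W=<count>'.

-- B to move --
(2,0): no bracket -> illegal
(4,0): flips 1 -> legal
(4,2): flips 1 -> legal
(4,3): flips 1 -> legal
(5,0): flips 2 -> legal
(5,2): no bracket -> illegal
B mobility = 4
-- W to move --
(1,0): flips 1 -> legal
(1,1): flips 1 -> legal
(1,2): flips 2 -> legal
(1,3): flips 1 -> legal
(1,4): flips 1 -> legal
(2,0): no bracket -> illegal
(2,4): no bracket -> illegal
(3,4): flips 1 -> legal
(3,5): no bracket -> illegal
(4,2): no bracket -> illegal
(4,3): no bracket -> illegal
(4,5): no bracket -> illegal
(5,3): no bracket -> illegal
(5,4): no bracket -> illegal
(5,5): no bracket -> illegal
W mobility = 6

Answer: B=4 W=6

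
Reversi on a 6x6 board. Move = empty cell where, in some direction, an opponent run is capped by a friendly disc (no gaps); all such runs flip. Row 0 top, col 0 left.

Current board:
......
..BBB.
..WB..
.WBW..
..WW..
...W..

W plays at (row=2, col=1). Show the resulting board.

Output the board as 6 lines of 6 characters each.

Answer: ......
..BBB.
.WWB..
.WWW..
..WW..
...W..

Derivation:
Place W at (2,1); scan 8 dirs for brackets.
Dir NW: first cell '.' (not opp) -> no flip
Dir N: first cell '.' (not opp) -> no flip
Dir NE: opp run (1,2), next='.' -> no flip
Dir W: first cell '.' (not opp) -> no flip
Dir E: first cell 'W' (not opp) -> no flip
Dir SW: first cell '.' (not opp) -> no flip
Dir S: first cell 'W' (not opp) -> no flip
Dir SE: opp run (3,2) capped by W -> flip
All flips: (3,2)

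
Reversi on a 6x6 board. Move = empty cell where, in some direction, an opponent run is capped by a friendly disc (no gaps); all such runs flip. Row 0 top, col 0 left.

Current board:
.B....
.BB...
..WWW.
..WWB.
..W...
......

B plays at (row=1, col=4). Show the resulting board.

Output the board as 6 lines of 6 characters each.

Answer: .B....
.BB.B.
..WWB.
..WWB.
..W...
......

Derivation:
Place B at (1,4); scan 8 dirs for brackets.
Dir NW: first cell '.' (not opp) -> no flip
Dir N: first cell '.' (not opp) -> no flip
Dir NE: first cell '.' (not opp) -> no flip
Dir W: first cell '.' (not opp) -> no flip
Dir E: first cell '.' (not opp) -> no flip
Dir SW: opp run (2,3) (3,2), next='.' -> no flip
Dir S: opp run (2,4) capped by B -> flip
Dir SE: first cell '.' (not opp) -> no flip
All flips: (2,4)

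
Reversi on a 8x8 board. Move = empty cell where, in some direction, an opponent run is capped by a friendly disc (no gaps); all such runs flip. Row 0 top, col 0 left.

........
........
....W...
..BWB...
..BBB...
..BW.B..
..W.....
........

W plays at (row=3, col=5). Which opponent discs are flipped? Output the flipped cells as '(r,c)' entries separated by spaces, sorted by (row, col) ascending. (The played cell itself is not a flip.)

Dir NW: first cell 'W' (not opp) -> no flip
Dir N: first cell '.' (not opp) -> no flip
Dir NE: first cell '.' (not opp) -> no flip
Dir W: opp run (3,4) capped by W -> flip
Dir E: first cell '.' (not opp) -> no flip
Dir SW: opp run (4,4) capped by W -> flip
Dir S: first cell '.' (not opp) -> no flip
Dir SE: first cell '.' (not opp) -> no flip

Answer: (3,4) (4,4)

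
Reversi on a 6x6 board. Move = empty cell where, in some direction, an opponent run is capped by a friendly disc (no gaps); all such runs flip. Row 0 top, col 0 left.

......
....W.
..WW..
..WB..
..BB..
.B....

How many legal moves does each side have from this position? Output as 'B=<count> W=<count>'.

-- B to move --
(0,3): no bracket -> illegal
(0,4): no bracket -> illegal
(0,5): no bracket -> illegal
(1,1): flips 1 -> legal
(1,2): flips 2 -> legal
(1,3): flips 1 -> legal
(1,5): no bracket -> illegal
(2,1): flips 1 -> legal
(2,4): no bracket -> illegal
(2,5): no bracket -> illegal
(3,1): flips 1 -> legal
(3,4): no bracket -> illegal
(4,1): no bracket -> illegal
B mobility = 5
-- W to move --
(2,4): no bracket -> illegal
(3,1): no bracket -> illegal
(3,4): flips 1 -> legal
(4,0): no bracket -> illegal
(4,1): no bracket -> illegal
(4,4): flips 1 -> legal
(5,0): no bracket -> illegal
(5,2): flips 1 -> legal
(5,3): flips 2 -> legal
(5,4): flips 1 -> legal
W mobility = 5

Answer: B=5 W=5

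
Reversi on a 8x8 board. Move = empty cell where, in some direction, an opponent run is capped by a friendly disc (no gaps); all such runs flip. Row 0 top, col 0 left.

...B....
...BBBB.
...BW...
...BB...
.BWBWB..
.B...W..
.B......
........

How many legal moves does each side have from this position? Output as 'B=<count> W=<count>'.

Answer: B=5 W=8

Derivation:
-- B to move --
(2,5): flips 1 -> legal
(3,1): no bracket -> illegal
(3,2): no bracket -> illegal
(3,5): flips 1 -> legal
(4,6): no bracket -> illegal
(5,2): no bracket -> illegal
(5,3): no bracket -> illegal
(5,4): flips 1 -> legal
(5,6): no bracket -> illegal
(6,4): no bracket -> illegal
(6,5): flips 1 -> legal
(6,6): flips 2 -> legal
B mobility = 5
-- W to move --
(0,2): flips 1 -> legal
(0,4): flips 1 -> legal
(0,5): no bracket -> illegal
(0,6): flips 1 -> legal
(0,7): no bracket -> illegal
(1,2): no bracket -> illegal
(1,7): no bracket -> illegal
(2,2): flips 2 -> legal
(2,5): no bracket -> illegal
(2,6): no bracket -> illegal
(2,7): no bracket -> illegal
(3,0): no bracket -> illegal
(3,1): no bracket -> illegal
(3,2): no bracket -> illegal
(3,5): flips 1 -> legal
(3,6): no bracket -> illegal
(4,0): flips 1 -> legal
(4,6): flips 1 -> legal
(5,0): no bracket -> illegal
(5,2): no bracket -> illegal
(5,3): no bracket -> illegal
(5,4): no bracket -> illegal
(5,6): no bracket -> illegal
(6,0): flips 1 -> legal
(6,2): no bracket -> illegal
(7,0): no bracket -> illegal
(7,1): no bracket -> illegal
(7,2): no bracket -> illegal
W mobility = 8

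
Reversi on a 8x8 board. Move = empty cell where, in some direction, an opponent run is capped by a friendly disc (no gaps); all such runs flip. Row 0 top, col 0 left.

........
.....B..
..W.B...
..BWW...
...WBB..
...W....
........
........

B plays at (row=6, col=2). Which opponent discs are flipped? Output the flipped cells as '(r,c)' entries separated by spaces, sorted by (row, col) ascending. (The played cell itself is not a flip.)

Dir NW: first cell '.' (not opp) -> no flip
Dir N: first cell '.' (not opp) -> no flip
Dir NE: opp run (5,3) capped by B -> flip
Dir W: first cell '.' (not opp) -> no flip
Dir E: first cell '.' (not opp) -> no flip
Dir SW: first cell '.' (not opp) -> no flip
Dir S: first cell '.' (not opp) -> no flip
Dir SE: first cell '.' (not opp) -> no flip

Answer: (5,3)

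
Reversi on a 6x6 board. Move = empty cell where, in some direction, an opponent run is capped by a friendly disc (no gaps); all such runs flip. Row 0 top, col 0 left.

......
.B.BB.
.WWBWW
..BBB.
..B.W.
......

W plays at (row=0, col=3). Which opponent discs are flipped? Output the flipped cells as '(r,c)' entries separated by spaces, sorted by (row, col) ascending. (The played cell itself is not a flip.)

Dir NW: edge -> no flip
Dir N: edge -> no flip
Dir NE: edge -> no flip
Dir W: first cell '.' (not opp) -> no flip
Dir E: first cell '.' (not opp) -> no flip
Dir SW: first cell '.' (not opp) -> no flip
Dir S: opp run (1,3) (2,3) (3,3), next='.' -> no flip
Dir SE: opp run (1,4) capped by W -> flip

Answer: (1,4)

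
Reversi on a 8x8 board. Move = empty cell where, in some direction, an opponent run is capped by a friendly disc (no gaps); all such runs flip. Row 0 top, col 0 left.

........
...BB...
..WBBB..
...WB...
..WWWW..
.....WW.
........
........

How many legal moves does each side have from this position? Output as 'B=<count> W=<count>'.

-- B to move --
(1,1): no bracket -> illegal
(1,2): no bracket -> illegal
(2,1): flips 1 -> legal
(3,1): flips 1 -> legal
(3,2): flips 1 -> legal
(3,5): no bracket -> illegal
(3,6): no bracket -> illegal
(4,1): no bracket -> illegal
(4,6): no bracket -> illegal
(4,7): no bracket -> illegal
(5,1): flips 2 -> legal
(5,2): flips 1 -> legal
(5,3): flips 2 -> legal
(5,4): flips 1 -> legal
(5,7): no bracket -> illegal
(6,4): no bracket -> illegal
(6,5): no bracket -> illegal
(6,6): no bracket -> illegal
(6,7): flips 2 -> legal
B mobility = 8
-- W to move --
(0,2): no bracket -> illegal
(0,3): flips 2 -> legal
(0,4): flips 4 -> legal
(0,5): no bracket -> illegal
(1,2): flips 2 -> legal
(1,5): flips 1 -> legal
(1,6): flips 2 -> legal
(2,6): flips 3 -> legal
(3,2): no bracket -> illegal
(3,5): flips 1 -> legal
(3,6): no bracket -> illegal
W mobility = 7

Answer: B=8 W=7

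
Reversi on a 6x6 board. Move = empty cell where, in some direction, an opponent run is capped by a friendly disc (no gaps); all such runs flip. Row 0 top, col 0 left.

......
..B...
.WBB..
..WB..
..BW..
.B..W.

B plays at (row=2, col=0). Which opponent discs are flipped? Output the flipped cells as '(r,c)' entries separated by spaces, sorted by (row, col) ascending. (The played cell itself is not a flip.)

Dir NW: edge -> no flip
Dir N: first cell '.' (not opp) -> no flip
Dir NE: first cell '.' (not opp) -> no flip
Dir W: edge -> no flip
Dir E: opp run (2,1) capped by B -> flip
Dir SW: edge -> no flip
Dir S: first cell '.' (not opp) -> no flip
Dir SE: first cell '.' (not opp) -> no flip

Answer: (2,1)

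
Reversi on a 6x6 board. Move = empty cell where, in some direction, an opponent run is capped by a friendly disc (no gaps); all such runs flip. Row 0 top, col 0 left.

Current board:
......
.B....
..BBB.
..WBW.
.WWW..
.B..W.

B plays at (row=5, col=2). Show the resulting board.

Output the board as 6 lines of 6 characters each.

Answer: ......
.B....
..BBB.
..BBW.
.WBW..
.BB.W.

Derivation:
Place B at (5,2); scan 8 dirs for brackets.
Dir NW: opp run (4,1), next='.' -> no flip
Dir N: opp run (4,2) (3,2) capped by B -> flip
Dir NE: opp run (4,3) (3,4), next='.' -> no flip
Dir W: first cell 'B' (not opp) -> no flip
Dir E: first cell '.' (not opp) -> no flip
Dir SW: edge -> no flip
Dir S: edge -> no flip
Dir SE: edge -> no flip
All flips: (3,2) (4,2)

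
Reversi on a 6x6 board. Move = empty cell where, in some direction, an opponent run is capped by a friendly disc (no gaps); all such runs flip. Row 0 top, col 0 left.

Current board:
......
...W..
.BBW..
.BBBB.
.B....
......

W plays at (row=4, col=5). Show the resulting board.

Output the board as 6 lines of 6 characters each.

Answer: ......
...W..
.BBW..
.BBBW.
.B...W
......

Derivation:
Place W at (4,5); scan 8 dirs for brackets.
Dir NW: opp run (3,4) capped by W -> flip
Dir N: first cell '.' (not opp) -> no flip
Dir NE: edge -> no flip
Dir W: first cell '.' (not opp) -> no flip
Dir E: edge -> no flip
Dir SW: first cell '.' (not opp) -> no flip
Dir S: first cell '.' (not opp) -> no flip
Dir SE: edge -> no flip
All flips: (3,4)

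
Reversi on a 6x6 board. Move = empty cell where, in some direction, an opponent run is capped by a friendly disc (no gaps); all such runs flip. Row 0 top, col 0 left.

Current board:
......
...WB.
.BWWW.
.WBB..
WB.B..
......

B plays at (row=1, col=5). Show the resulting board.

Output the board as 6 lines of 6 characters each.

Answer: ......
...WBB
.BWWB.
.WBB..
WB.B..
......

Derivation:
Place B at (1,5); scan 8 dirs for brackets.
Dir NW: first cell '.' (not opp) -> no flip
Dir N: first cell '.' (not opp) -> no flip
Dir NE: edge -> no flip
Dir W: first cell 'B' (not opp) -> no flip
Dir E: edge -> no flip
Dir SW: opp run (2,4) capped by B -> flip
Dir S: first cell '.' (not opp) -> no flip
Dir SE: edge -> no flip
All flips: (2,4)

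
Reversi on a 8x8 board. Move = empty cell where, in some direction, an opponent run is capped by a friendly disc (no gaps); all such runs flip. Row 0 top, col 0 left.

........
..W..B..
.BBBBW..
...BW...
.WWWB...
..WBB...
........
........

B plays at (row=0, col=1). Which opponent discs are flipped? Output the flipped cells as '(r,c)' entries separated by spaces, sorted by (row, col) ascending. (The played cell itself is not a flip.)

Answer: (1,2)

Derivation:
Dir NW: edge -> no flip
Dir N: edge -> no flip
Dir NE: edge -> no flip
Dir W: first cell '.' (not opp) -> no flip
Dir E: first cell '.' (not opp) -> no flip
Dir SW: first cell '.' (not opp) -> no flip
Dir S: first cell '.' (not opp) -> no flip
Dir SE: opp run (1,2) capped by B -> flip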